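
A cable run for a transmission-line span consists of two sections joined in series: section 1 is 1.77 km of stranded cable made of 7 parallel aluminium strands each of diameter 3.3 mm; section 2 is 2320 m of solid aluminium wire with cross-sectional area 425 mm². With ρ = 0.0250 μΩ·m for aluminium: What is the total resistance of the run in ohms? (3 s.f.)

0.876 Ω

ρ = 0.0250 μΩ·m = 2.50×10^-8 Ω·m
Section 1: A_strand = π(1.6500e-03)² = 8.553e-06 m²; R₁ = ρL/(N·A_s) = (2.50×10^-8)(1770)/(7×8.553e-06) = 0.7391 Ω
Section 2: A = 425 mm² = 4.250e-04 m²
R₂ = (2.50×10^-8)(2320)/(4.250e-04) = 0.1365 Ω
R = R₁ + R₂ = 0.876 Ω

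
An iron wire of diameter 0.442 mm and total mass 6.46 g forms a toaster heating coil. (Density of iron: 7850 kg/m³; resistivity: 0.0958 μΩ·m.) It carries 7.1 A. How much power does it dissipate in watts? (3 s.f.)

ρ = 0.0958 μΩ·m = 9.58×10^-8 Ω·m
A = π(d/2)² = π(2.2100e-04 m)² = 1.5344e-07 m²
L = m/(density·A) = 0.00646/(7850×1.5344e-07) = 5.363 m
R = ρL/A = (9.58×10^-8)(5.363)/(1.5344e-07) = 3.349 Ω
P = I²R = (7.1)² × 3.349 = 169 W

169 W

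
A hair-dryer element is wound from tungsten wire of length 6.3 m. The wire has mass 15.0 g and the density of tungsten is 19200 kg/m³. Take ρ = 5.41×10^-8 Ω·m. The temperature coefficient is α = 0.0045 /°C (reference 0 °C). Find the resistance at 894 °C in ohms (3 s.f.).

13.8 Ω

A = m/(density·L) = 0.015/(19200×6.3) = 1.2401e-07 m²
R = ρL/A = (5.41×10^-8)(6.3)/(1.2401e-07) = 2.748 Ω
R(894 °C) = 2.748 × (1 + 0.0045×894) = 13.8 Ω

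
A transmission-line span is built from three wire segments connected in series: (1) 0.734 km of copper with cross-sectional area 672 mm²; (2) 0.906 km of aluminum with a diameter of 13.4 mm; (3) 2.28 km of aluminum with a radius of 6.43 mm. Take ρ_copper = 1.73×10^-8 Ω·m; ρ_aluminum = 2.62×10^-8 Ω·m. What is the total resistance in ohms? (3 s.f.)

0.647 Ω

Seg 1: A = 672 mm² = 6.720e-04 m²
R_1 = (1.73×10^-8)(734)/(6.720e-04) = 0.0189 Ω
Seg 2: A = π(d/2)² = π(6.7000e-03 m)² = 1.410e-04 m²
R_2 = (2.62×10^-8)(906)/(1.410e-04) = 0.1683 Ω
Seg 3: A = πr² = π(6.4300e-03 m)² = 1.299e-04 m²
R_3 = (2.62×10^-8)(2280)/(1.299e-04) = 0.4599 Ω
R_total = R_1 + R_2 + R_3 = 0.647 Ω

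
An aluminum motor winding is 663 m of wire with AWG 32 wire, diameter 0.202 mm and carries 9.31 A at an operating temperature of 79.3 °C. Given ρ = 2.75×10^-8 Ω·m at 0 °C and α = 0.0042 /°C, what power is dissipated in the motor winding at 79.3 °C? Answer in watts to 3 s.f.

A = π(0.202/2 mm)² = π(1.0100e-04 m)² = 3.205e-08 m²
R₍0₎ = ρL/A = (2.75×10^-8)(663)/(3.205e-08) = 568.9 Ω
R₍79.3₎ = R₍0₎(1 + αΔT) = 568.9 × (1 + 0.0042×79.3) = 758.4 Ω
P = I²R = (9.31)² × 758.4 = 65700 W

65700 W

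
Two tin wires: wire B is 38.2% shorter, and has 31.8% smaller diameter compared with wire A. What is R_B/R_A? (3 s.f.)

R ∝ L/d², so R_B/R_A = (1 − 38.2/100) × (1 − 31.8/100)⁻²
= 0.618 × 2.15 = 1.33

1.33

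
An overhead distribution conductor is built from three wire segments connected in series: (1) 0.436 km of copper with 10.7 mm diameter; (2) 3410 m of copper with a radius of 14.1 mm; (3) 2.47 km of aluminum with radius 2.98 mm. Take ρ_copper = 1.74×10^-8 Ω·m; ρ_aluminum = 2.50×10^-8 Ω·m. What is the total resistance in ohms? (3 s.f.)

2.39 Ω

Seg 1: A = π(d/2)² = π(5.3500e-03 m)² = 8.992e-05 m²
R_1 = (1.74×10^-8)(436)/(8.992e-05) = 0.08437 Ω
Seg 2: A = πr² = π(1.4100e-02 m)² = 6.246e-04 m²
R_2 = (1.74×10^-8)(3410)/(6.246e-04) = 0.095 Ω
Seg 3: A = πr² = π(2.9800e-03 m)² = 2.790e-05 m²
R_3 = (2.50×10^-8)(2470)/(2.790e-05) = 2.213 Ω
R_total = R_1 + R_2 + R_3 = 2.39 Ω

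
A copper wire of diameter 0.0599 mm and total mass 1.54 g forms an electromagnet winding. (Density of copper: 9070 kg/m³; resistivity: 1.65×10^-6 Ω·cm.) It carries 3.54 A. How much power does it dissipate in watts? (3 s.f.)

4420 W

ρ = 1.65×10^-6 Ω·cm = 1.65×10^-8 Ω·m
A = π(d/2)² = π(2.9950e-05 m)² = 2.8180e-09 m²
L = m/(density·A) = 0.00154/(9070×2.8180e-09) = 60.25 m
R = ρL/A = (1.65×10^-8)(60.25)/(2.8180e-09) = 352.8 Ω
P = I²R = (3.54)² × 352.8 = 4420 W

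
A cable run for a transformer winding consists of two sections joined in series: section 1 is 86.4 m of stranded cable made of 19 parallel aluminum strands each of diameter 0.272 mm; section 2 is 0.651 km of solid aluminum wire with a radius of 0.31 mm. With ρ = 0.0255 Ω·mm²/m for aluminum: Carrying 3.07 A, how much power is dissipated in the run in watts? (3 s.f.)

537 W

ρ = 0.0255 Ω·mm²/m = 2.55×10^-8 Ω·m
Section 1: A_strand = π(1.3600e-04)² = 5.811e-08 m²; R₁ = ρL/(N·A_s) = (2.55×10^-8)(86.4)/(19×5.811e-08) = 1.996 Ω
Section 2: A = πr² = π(3.1000e-04 m)² = 3.019e-07 m²
R₂ = (2.55×10^-8)(651)/(3.019e-07) = 54.99 Ω
R = R₁ + R₂ = 56.98 Ω
P = I²R = (3.07)² × 56.98 = 537 W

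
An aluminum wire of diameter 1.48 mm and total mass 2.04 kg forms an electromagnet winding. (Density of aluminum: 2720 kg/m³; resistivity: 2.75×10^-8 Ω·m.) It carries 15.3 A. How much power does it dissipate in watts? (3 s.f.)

A = π(d/2)² = π(7.4000e-04 m)² = 1.7203e-06 m²
L = m/(density·A) = 2.04/(2720×1.7203e-06) = 436 m
R = ρL/A = (2.75×10^-8)(436)/(1.7203e-06) = 6.969 Ω
P = I²R = (15.3)² × 6.969 = 1630 W

1630 W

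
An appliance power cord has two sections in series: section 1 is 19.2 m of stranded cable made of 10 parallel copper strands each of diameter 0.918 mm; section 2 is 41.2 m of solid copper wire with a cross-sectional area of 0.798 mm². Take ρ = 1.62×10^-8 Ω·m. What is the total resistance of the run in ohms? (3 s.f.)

0.883 Ω

Section 1: A_strand = π(4.5900e-04)² = 6.619e-07 m²; R₁ = ρL/(N·A_s) = (1.62×10^-8)(19.2)/(10×6.619e-07) = 0.04699 Ω
Section 2: A = 0.798 mm² = 7.980e-07 m²
R₂ = (1.62×10^-8)(41.2)/(7.980e-07) = 0.8364 Ω
R = R₁ + R₂ = 0.883 Ω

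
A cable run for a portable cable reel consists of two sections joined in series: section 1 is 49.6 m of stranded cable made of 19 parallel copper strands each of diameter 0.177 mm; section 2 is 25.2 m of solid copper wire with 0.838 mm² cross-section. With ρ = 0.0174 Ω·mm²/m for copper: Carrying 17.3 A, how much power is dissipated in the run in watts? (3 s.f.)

709 W

ρ = 0.0174 Ω·mm²/m = 1.74×10^-8 Ω·m
Section 1: A_strand = π(8.8500e-05)² = 2.461e-08 m²; R₁ = ρL/(N·A_s) = (1.74×10^-8)(49.6)/(19×2.461e-08) = 1.846 Ω
Section 2: A = 0.838 mm² = 8.380e-07 m²
R₂ = (1.74×10^-8)(25.2)/(8.380e-07) = 0.5232 Ω
R = R₁ + R₂ = 2.369 Ω
P = I²R = (17.3)² × 2.369 = 709 W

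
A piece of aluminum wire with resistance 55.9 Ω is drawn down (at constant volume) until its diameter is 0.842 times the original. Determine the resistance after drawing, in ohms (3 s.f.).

111 Ω

Volume constant ⇒ L' = L/r² with r = 0.842. R' = ρL'/A' = ρ(L/r²)/(πr²d₀²/4) = R/r⁴.
R' = 1.99 × 55.9 = 111 Ω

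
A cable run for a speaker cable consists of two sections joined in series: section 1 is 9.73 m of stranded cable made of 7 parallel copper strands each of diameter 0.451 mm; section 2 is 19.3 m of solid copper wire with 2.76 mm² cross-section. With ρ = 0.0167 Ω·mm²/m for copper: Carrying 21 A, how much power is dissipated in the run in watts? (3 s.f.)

116 W

ρ = 0.0167 Ω·mm²/m = 1.67×10^-8 Ω·m
Section 1: A_strand = π(2.2550e-04)² = 1.598e-07 m²; R₁ = ρL/(N·A_s) = (1.67×10^-8)(9.73)/(7×1.598e-07) = 0.1453 Ω
Section 2: A = 2.76 mm² = 2.760e-06 m²
R₂ = (1.67×10^-8)(19.3)/(2.760e-06) = 0.1168 Ω
R = R₁ + R₂ = 0.2621 Ω
P = I²R = (21)² × 0.2621 = 116 W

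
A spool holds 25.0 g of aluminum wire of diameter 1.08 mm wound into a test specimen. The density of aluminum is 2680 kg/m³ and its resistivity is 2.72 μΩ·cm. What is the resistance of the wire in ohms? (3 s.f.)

ρ = 2.72 μΩ·cm = 2.72×10^-8 Ω·m
A = π(d/2)² = π(5.4000e-04 m)² = 9.1609e-07 m²
L = m/(density·A) = 0.025/(2680×9.1609e-07) = 10.18 m
R = ρL/A = (2.72×10^-8)(10.18)/(9.1609e-07) = 0.302 Ω

0.302 Ω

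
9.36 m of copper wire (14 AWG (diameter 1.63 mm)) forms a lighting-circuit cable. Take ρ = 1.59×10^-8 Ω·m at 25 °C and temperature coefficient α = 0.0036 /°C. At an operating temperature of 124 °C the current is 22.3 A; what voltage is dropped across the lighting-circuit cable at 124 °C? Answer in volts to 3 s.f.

A = π(1.63/2 mm)² = π(8.1500e-04 m)² = 2.087e-06 m²
R₍25₎ = ρL/A = (1.59×10^-8)(9.36)/(2.087e-06) = 0.07132 Ω
R₍124₎ = R₍25₎(1 + αΔT) = 0.07132 × (1 + 0.0036×99) = 0.09674 Ω
V = IR = 22.3 × 0.09674 = 2.16 V

2.16 V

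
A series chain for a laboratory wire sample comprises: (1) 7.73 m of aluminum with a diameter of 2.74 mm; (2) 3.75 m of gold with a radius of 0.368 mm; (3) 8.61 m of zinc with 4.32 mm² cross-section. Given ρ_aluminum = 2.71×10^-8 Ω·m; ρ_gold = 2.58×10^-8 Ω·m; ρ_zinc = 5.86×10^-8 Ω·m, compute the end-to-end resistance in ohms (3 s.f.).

Seg 1: A = π(d/2)² = π(1.3700e-03 m)² = 5.896e-06 m²
R_1 = (2.71×10^-8)(7.73)/(5.896e-06) = 0.03553 Ω
Seg 2: A = πr² = π(3.6800e-04 m)² = 4.254e-07 m²
R_2 = (2.58×10^-8)(3.75)/(4.254e-07) = 0.2274 Ω
Seg 3: A = 4.32 mm² = 4.320e-06 m²
R_3 = (5.86×10^-8)(8.61)/(4.320e-06) = 0.1168 Ω
R_total = R_1 + R_2 + R_3 = 0.380 Ω

0.380 Ω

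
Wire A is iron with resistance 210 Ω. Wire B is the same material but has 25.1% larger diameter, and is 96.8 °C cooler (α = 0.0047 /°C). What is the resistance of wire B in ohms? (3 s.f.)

73.1 Ω

R ∝ ρL/d² with ρ ∝ (1+αΔT), so R_B/R_A = (1 + 25.1/100)⁻² × (1 − 0.0047×96.8)
= 0.639 × 0.545 = 0.3483
R_B = 0.3483 × 210 = 73.1 Ω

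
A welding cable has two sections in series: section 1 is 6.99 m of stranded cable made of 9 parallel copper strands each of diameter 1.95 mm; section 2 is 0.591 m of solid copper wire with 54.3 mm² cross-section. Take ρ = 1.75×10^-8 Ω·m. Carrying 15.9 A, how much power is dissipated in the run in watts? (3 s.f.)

1.20 W

Section 1: A_strand = π(9.7500e-04)² = 2.986e-06 m²; R₁ = ρL/(N·A_s) = (1.75×10^-8)(6.99)/(9×2.986e-06) = 0.004551 Ω
Section 2: A = 54.3 mm² = 5.430e-05 m²
R₂ = (1.75×10^-8)(0.591)/(5.430e-05) = 1.905×10^-4 Ω
R = R₁ + R₂ = 0.004742 Ω
P = I²R = (15.9)² × 0.004742 = 1.20 W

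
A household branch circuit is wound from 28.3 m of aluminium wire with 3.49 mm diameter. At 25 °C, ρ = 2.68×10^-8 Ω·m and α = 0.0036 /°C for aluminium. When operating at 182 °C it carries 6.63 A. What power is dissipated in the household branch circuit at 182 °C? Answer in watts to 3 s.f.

A = π(d/2)² = π(1.7450e-03 m)² = 9.566e-06 m²
R₍25₎ = ρL/A = (2.68×10^-8)(28.3)/(9.566e-06) = 0.07928 Ω
R₍182₎ = R₍25₎(1 + αΔT) = 0.07928 × (1 + 0.0036×157) = 0.1241 Ω
P = I²R = (6.63)² × 0.1241 = 5.45 W

5.45 W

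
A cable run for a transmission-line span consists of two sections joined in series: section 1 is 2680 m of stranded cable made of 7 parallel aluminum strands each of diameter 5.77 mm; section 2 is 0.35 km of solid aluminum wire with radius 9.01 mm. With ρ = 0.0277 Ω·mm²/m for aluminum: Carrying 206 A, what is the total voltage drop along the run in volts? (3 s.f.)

91.4 V

ρ = 0.0277 Ω·mm²/m = 2.77×10^-8 Ω·m
Section 1: A_strand = π(2.8850e-03)² = 2.615e-05 m²; R₁ = ρL/(N·A_s) = (2.77×10^-8)(2680)/(7×2.615e-05) = 0.4056 Ω
Section 2: A = πr² = π(9.0100e-03 m)² = 2.550e-04 m²
R₂ = (2.77×10^-8)(350)/(2.550e-04) = 0.03801 Ω
R = R₁ + R₂ = 0.4436 Ω
V = IR = 206 × 0.4436 = 91.4 V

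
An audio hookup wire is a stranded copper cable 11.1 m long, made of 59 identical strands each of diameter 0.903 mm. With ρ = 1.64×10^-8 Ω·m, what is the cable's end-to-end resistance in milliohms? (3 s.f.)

4.82 mΩ

A_strand = π(4.5150e-04 m)² = 6.404e-07 m²
R_strand = ρL/A = (1.64×10^-8)(11.1)/(6.404e-07) = 0.2843 Ω
R_total = R_strand/N = 0.2843/59 = 4.82 mΩ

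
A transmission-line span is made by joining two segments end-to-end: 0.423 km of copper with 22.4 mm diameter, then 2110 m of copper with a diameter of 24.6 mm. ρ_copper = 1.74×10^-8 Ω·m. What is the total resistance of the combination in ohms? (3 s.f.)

Segment 1: A = π(d/2)² = π(1.1200e-02 m)² = 3.941e-04 m²
R₁ = ρL/A = (1.74×10^-8)(423)/(3.941e-04) = 0.01868 Ω
Segment 2: A = π(d/2)² = π(1.2300e-02 m)² = 4.753e-04 m²
R₂ = (1.74×10^-8)(2110)/(4.753e-04) = 0.07725 Ω
R = R₁ + R₂ = 0.0959 Ω

0.0959 Ω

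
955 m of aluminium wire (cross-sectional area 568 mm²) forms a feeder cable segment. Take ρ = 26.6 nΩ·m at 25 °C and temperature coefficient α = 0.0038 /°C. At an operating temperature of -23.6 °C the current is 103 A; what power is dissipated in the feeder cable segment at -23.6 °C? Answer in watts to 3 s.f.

387 W

ρ = 26.6 nΩ·m = 2.66×10^-8 Ω·m
A = 568 mm² = 5.680e-04 m²
R₍25₎ = ρL/A = (2.66×10^-8)(955)/(5.680e-04) = 0.04472 Ω
R₍-23.6₎ = R₍25₎(1 + αΔT) = 0.04472 × (1 + 0.0038×-48.6) = 0.03646 Ω
P = I²R = (103)² × 0.03646 = 387 W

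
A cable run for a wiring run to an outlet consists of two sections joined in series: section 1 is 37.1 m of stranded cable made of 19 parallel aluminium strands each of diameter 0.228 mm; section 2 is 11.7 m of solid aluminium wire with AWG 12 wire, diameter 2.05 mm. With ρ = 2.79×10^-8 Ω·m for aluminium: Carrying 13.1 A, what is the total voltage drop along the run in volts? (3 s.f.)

18.8 V

Section 1: A_strand = π(1.1400e-04)² = 4.083e-08 m²; R₁ = ρL/(N·A_s) = (2.79×10^-8)(37.1)/(19×4.083e-08) = 1.334 Ω
Section 2: A = π(2.05/2 mm)² = π(1.0250e-03 m)² = 3.301e-06 m²
R₂ = (2.79×10^-8)(11.7)/(3.301e-06) = 0.0989 Ω
R = R₁ + R₂ = 1.433 Ω
V = IR = 13.1 × 1.433 = 18.8 V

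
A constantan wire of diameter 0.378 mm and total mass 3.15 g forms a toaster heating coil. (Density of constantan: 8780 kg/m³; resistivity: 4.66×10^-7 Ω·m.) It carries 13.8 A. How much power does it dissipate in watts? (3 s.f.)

2530 W

A = π(d/2)² = π(1.8900e-04 m)² = 1.1222e-07 m²
L = m/(density·A) = 0.00315/(8780×1.1222e-07) = 3.197 m
R = ρL/A = (4.66×10^-7)(3.197)/(1.1222e-07) = 13.28 Ω
P = I²R = (13.8)² × 13.28 = 2530 W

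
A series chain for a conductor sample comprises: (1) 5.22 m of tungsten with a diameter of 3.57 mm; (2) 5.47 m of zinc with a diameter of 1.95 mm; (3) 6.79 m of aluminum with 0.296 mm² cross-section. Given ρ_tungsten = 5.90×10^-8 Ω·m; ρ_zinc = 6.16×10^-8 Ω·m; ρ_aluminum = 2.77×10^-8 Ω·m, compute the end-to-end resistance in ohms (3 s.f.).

Seg 1: A = π(d/2)² = π(1.7850e-03 m)² = 1.001e-05 m²
R_1 = (5.90×10^-8)(5.22)/(1.001e-05) = 0.03077 Ω
Seg 2: A = π(d/2)² = π(9.7500e-04 m)² = 2.986e-06 m²
R_2 = (6.16×10^-8)(5.47)/(2.986e-06) = 0.1128 Ω
Seg 3: A = 0.296 mm² = 2.960e-07 m²
R_3 = (2.77×10^-8)(6.79)/(2.960e-07) = 0.6354 Ω
R_total = R_1 + R_2 + R_3 = 0.779 Ω

0.779 Ω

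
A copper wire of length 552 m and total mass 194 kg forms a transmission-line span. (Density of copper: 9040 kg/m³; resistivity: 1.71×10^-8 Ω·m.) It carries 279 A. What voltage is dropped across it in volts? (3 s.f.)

67.7 V

A = m/(density·L) = 194/(9040×552) = 3.8877e-05 m²
R = ρL/A = (1.71×10^-8)(552)/(3.8877e-05) = 0.2428 Ω
V = IR = 279 × 0.2428 = 67.7 V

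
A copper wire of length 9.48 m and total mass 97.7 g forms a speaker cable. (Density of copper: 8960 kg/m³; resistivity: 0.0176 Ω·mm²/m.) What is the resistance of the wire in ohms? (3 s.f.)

ρ = 0.0176 Ω·mm²/m = 1.76×10^-8 Ω·m
A = m/(density·L) = 0.0977/(8960×9.48) = 1.1502e-06 m²
R = ρL/A = (1.76×10^-8)(9.48)/(1.1502e-06) = 0.145 Ω

0.145 Ω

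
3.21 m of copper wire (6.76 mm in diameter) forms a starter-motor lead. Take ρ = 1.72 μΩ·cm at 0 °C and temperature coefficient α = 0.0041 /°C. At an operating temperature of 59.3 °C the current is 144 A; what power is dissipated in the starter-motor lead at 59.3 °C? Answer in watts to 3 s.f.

ρ = 1.72 μΩ·cm = 1.72×10^-8 Ω·m
A = π(d/2)² = π(3.3800e-03 m)² = 3.589e-05 m²
R₍0₎ = ρL/A = (1.72×10^-8)(3.21)/(3.589e-05) = 0.001538 Ω
R₍59.3₎ = R₍0₎(1 + αΔT) = 0.001538 × (1 + 0.0041×59.3) = 0.001912 Ω
P = I²R = (144)² × 0.001912 = 39.7 W

39.7 W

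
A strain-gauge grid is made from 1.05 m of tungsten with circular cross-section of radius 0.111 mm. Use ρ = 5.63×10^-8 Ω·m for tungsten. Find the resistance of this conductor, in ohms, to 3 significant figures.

1.53 Ω

A = πr² = π(1.1100e-04 m)² = 3.871e-08 m²
R = ρL/A = (5.63×10^-8)(1.05 m)/(3.871e-08 m²) = 1.53 Ω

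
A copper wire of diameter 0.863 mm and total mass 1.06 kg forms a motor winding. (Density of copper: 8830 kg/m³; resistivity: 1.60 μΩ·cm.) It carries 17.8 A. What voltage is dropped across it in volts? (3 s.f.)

99.9 V

ρ = 1.60 μΩ·cm = 1.60×10^-8 Ω·m
A = π(d/2)² = π(4.3150e-04 m)² = 5.8494e-07 m²
L = m/(density·A) = 1.06/(8830×5.8494e-07) = 205.2 m
R = ρL/A = (1.60×10^-8)(205.2)/(5.8494e-07) = 5.614 Ω
V = IR = 17.8 × 5.614 = 99.9 V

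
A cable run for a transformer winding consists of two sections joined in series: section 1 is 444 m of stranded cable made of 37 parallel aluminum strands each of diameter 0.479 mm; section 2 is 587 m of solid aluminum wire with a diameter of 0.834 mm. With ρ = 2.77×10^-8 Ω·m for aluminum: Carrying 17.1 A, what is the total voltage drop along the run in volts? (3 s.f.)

Section 1: A_strand = π(2.3950e-04)² = 1.802e-07 m²; R₁ = ρL/(N·A_s) = (2.77×10^-8)(444)/(37×1.802e-07) = 1.845 Ω
Section 2: A = π(d/2)² = π(4.1700e-04 m)² = 5.463e-07 m²
R₂ = (2.77×10^-8)(587)/(5.463e-07) = 29.76 Ω
R = R₁ + R₂ = 31.61 Ω
V = IR = 17.1 × 31.61 = 541 V

541 V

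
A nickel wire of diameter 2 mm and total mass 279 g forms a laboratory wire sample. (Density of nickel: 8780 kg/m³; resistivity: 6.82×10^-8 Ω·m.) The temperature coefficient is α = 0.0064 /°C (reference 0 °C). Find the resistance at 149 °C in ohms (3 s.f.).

0.429 Ω

A = π(d/2)² = π(1.0000e-03 m)² = 3.1416e-06 m²
L = m/(density·A) = 0.279/(8780×3.1416e-06) = 10.11 m
R = ρL/A = (6.82×10^-8)(10.11)/(3.1416e-06) = 0.2196 Ω
R(149 °C) = 0.2196 × (1 + 0.0064×149) = 0.429 Ω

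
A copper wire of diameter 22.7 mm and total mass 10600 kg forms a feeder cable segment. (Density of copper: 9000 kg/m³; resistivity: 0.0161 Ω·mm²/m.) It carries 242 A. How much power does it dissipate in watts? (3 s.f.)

ρ = 0.0161 Ω·mm²/m = 1.61×10^-8 Ω·m
A = π(d/2)² = π(1.1350e-02 m)² = 4.0471e-04 m²
L = m/(density·A) = 10600/(9000×4.0471e-04) = 2910 m
R = ρL/A = (1.61×10^-8)(2910)/(4.0471e-04) = 0.1158 Ω
P = I²R = (242)² × 0.1158 = 6780 W

6780 W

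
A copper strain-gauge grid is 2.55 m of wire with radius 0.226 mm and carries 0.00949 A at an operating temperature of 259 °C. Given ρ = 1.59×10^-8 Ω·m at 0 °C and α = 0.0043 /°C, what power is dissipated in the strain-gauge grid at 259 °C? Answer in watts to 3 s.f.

4.81×10^-5 W

A = πr² = π(2.2600e-04 m)² = 1.605e-07 m²
R₍0₎ = ρL/A = (1.59×10^-8)(2.55)/(1.605e-07) = 0.2527 Ω
R₍259₎ = R₍0₎(1 + αΔT) = 0.2527 × (1 + 0.0043×259) = 0.5341 Ω
P = I²R = (0.00949)² × 0.5341 = 4.81×10^-5 W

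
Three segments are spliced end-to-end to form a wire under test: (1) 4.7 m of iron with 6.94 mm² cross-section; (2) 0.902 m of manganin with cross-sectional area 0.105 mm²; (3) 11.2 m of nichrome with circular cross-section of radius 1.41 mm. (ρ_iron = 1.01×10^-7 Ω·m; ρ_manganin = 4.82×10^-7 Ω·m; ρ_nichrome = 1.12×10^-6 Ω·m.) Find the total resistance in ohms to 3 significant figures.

6.22 Ω

Seg 1: A = 6.94 mm² = 6.940e-06 m²
R_1 = (1.01×10^-7)(4.7)/(6.940e-06) = 0.0684 Ω
Seg 2: A = 0.105 mm² = 1.050e-07 m²
R_2 = (4.82×10^-7)(0.902)/(1.050e-07) = 4.141 Ω
Seg 3: A = πr² = π(1.4100e-03 m)² = 6.246e-06 m²
R_3 = (1.12×10^-6)(11.2)/(6.246e-06) = 2.008 Ω
R_total = R_1 + R_2 + R_3 = 6.22 Ω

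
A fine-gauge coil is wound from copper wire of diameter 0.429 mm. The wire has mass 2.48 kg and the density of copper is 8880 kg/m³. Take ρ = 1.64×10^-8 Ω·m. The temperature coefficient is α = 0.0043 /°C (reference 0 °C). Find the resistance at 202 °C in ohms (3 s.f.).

A = π(d/2)² = π(2.1450e-04 m)² = 1.4455e-07 m²
L = m/(density·A) = 2.48/(8880×1.4455e-07) = 1932 m
R = ρL/A = (1.64×10^-8)(1932)/(1.4455e-07) = 219.2 Ω
R(202 °C) = 219.2 × (1 + 0.0043×202) = 410 Ω

410 Ω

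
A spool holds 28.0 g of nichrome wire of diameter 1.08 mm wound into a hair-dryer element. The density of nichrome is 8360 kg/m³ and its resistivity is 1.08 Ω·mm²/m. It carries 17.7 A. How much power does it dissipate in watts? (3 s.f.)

1350 W

ρ = 1.08 Ω·mm²/m = 1.08×10^-6 Ω·m
A = π(d/2)² = π(5.4000e-04 m)² = 9.1609e-07 m²
L = m/(density·A) = 0.028/(8360×9.1609e-07) = 3.656 m
R = ρL/A = (1.08×10^-6)(3.656)/(9.1609e-07) = 4.31 Ω
P = I²R = (17.7)² × 4.31 = 1350 W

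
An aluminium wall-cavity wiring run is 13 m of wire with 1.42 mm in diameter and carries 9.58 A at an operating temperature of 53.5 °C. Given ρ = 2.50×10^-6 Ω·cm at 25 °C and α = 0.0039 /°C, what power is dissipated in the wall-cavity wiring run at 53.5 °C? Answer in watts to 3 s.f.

ρ = 2.50×10^-6 Ω·cm = 2.50×10^-8 Ω·m
A = π(d/2)² = π(7.1000e-04 m)² = 1.584e-06 m²
R₍25₎ = ρL/A = (2.50×10^-8)(13)/(1.584e-06) = 0.2052 Ω
R₍53.5₎ = R₍25₎(1 + αΔT) = 0.2052 × (1 + 0.0039×28.5) = 0.228 Ω
P = I²R = (9.58)² × 0.228 = 20.9 W

20.9 W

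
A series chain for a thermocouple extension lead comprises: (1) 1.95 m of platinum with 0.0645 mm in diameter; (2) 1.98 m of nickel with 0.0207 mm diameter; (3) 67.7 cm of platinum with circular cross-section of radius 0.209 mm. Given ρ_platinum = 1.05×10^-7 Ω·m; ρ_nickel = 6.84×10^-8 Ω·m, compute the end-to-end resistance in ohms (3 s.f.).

466 Ω

Seg 1: A = π(d/2)² = π(3.2250e-05 m)² = 3.267e-09 m²
R_1 = (1.05×10^-7)(1.95)/(3.267e-09) = 62.66 Ω
Seg 2: A = π(d/2)² = π(1.0350e-05 m)² = 3.365e-10 m²
R_2 = (6.84×10^-8)(1.98)/(3.365e-10) = 402.4 Ω
Seg 3: A = πr² = π(2.0900e-04 m)² = 1.372e-07 m²
R_3 = (1.05×10^-7)(0.677)/(1.372e-07) = 0.518 Ω
R_total = R_1 + R_2 + R_3 = 466 Ω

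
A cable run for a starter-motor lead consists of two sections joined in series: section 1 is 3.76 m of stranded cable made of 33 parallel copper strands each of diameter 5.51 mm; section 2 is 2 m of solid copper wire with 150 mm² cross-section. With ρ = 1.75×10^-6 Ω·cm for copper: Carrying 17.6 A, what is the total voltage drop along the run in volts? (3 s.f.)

ρ = 1.75×10^-6 Ω·cm = 1.75×10^-8 Ω·m
Section 1: A_strand = π(2.7550e-03)² = 2.384e-05 m²; R₁ = ρL/(N·A_s) = (1.75×10^-8)(3.76)/(33×2.384e-05) = 8.362×10^-5 Ω
Section 2: A = 150 mm² = 1.500e-04 m²
R₂ = (1.75×10^-8)(2)/(1.500e-04) = 2.333×10^-4 Ω
R = R₁ + R₂ = 3.170×10^-4 Ω
V = IR = 17.6 × 3.170×10^-4 = 0.00558 V

0.00558 V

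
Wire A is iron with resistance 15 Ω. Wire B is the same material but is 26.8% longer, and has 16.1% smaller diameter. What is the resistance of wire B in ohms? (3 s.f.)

27.0 Ω

R ∝ L/d², so R_B/R_A = (1 + 26.8/100) × (1 − 16.1/100)⁻²
= 1.268 × 1.421 = 1.801
R_B = 1.801 × 15 = 27.0 Ω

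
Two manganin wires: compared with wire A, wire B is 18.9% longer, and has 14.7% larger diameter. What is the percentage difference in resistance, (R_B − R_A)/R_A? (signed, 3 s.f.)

R ∝ L/d², so R_B/R_A = (1 + 18.9/100) × (1 + 14.7/100)⁻²
= 1.189 × 0.7601 = 0.9038
(R_B − R_A)/R_A = 0.9038 − 1 = -9.62%

-9.62%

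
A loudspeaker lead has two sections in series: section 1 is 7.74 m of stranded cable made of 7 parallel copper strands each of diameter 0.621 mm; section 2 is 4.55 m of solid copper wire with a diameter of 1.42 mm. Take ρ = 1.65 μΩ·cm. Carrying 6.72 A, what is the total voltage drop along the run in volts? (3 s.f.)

ρ = 1.65 μΩ·cm = 1.65×10^-8 Ω·m
Section 1: A_strand = π(3.1050e-04)² = 3.029e-07 m²; R₁ = ρL/(N·A_s) = (1.65×10^-8)(7.74)/(7×3.029e-07) = 0.06024 Ω
Section 2: A = π(d/2)² = π(7.1000e-04 m)² = 1.584e-06 m²
R₂ = (1.65×10^-8)(4.55)/(1.584e-06) = 0.04741 Ω
R = R₁ + R₂ = 0.1076 Ω
V = IR = 6.72 × 0.1076 = 0.723 V

0.723 V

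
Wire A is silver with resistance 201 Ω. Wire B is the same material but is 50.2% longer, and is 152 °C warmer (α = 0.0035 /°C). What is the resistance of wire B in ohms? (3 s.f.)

R ∝ ρL/d² with ρ ∝ (1+αΔT), so R_B/R_A = (1 + 50.2/100) × (1 + 0.0035×152)
= 1.502 × 1.532 = 2.301
R_B = 2.301 × 201 = 463 Ω

463 Ω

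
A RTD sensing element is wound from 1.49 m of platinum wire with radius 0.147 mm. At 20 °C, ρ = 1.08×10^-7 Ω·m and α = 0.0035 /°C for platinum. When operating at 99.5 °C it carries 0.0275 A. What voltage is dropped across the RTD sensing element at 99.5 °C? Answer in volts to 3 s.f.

0.0833 V

A = πr² = π(1.4700e-04 m)² = 6.789e-08 m²
R₍20₎ = ρL/A = (1.08×10^-7)(1.49)/(6.789e-08) = 2.37 Ω
R₍99.5₎ = R₍20₎(1 + αΔT) = 2.37 × (1 + 0.0035×79.5) = 3.03 Ω
V = IR = 0.0275 × 3.03 = 0.0833 V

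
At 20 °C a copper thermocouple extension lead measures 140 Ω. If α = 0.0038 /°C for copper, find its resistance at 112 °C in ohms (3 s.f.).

189 Ω

ΔT = 112 − 20 = 92 °C
R = R₀(1 + αΔT) = 140 × (1 + 0.0038×92) = 140 × 1.35 = 189 Ω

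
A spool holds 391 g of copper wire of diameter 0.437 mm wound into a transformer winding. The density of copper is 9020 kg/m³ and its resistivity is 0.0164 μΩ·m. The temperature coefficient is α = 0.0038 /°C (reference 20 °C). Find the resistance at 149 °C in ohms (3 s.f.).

47.1 Ω

ρ = 0.0164 μΩ·m = 1.64×10^-8 Ω·m
A = π(d/2)² = π(2.1850e-04 m)² = 1.4999e-07 m²
L = m/(density·A) = 0.391/(9020×1.4999e-07) = 289 m
R = ρL/A = (1.64×10^-8)(289)/(1.4999e-07) = 31.6 Ω
R(149 °C) = 31.6 × (1 + 0.0038×129) = 47.1 Ω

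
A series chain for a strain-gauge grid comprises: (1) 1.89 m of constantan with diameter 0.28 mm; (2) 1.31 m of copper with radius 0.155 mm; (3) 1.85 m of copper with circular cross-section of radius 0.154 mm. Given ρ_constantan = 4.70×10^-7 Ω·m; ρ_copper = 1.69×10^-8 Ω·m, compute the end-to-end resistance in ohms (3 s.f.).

Seg 1: A = π(d/2)² = π(1.4000e-04 m)² = 6.158e-08 m²
R_1 = (4.70×10^-7)(1.89)/(6.158e-08) = 14.43 Ω
Seg 2: A = πr² = π(1.5500e-04 m)² = 7.548e-08 m²
R_2 = (1.69×10^-8)(1.31)/(7.548e-08) = 0.2933 Ω
Seg 3: A = πr² = π(1.5400e-04 m)² = 7.451e-08 m²
R_3 = (1.69×10^-8)(1.85)/(7.451e-08) = 0.4196 Ω
R_total = R_1 + R_2 + R_3 = 15.1 Ω

15.1 Ω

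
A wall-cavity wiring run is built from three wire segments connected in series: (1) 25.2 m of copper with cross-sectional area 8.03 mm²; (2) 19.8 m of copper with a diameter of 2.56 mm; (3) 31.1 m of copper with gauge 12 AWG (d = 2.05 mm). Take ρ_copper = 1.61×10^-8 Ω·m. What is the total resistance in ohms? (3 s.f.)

0.264 Ω

Seg 1: A = 8.03 mm² = 8.030e-06 m²
R_1 = (1.61×10^-8)(25.2)/(8.030e-06) = 0.05053 Ω
Seg 2: A = π(d/2)² = π(1.2800e-03 m)² = 5.147e-06 m²
R_2 = (1.61×10^-8)(19.8)/(5.147e-06) = 0.06193 Ω
Seg 3: A = π(2.05/2 mm)² = π(1.0250e-03 m)² = 3.301e-06 m²
R_3 = (1.61×10^-8)(31.1)/(3.301e-06) = 0.1517 Ω
R_total = R_1 + R_2 + R_3 = 0.264 Ω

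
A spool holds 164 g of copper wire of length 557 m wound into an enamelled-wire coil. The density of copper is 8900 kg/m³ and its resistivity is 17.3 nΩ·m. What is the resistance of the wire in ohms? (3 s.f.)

ρ = 17.3 nΩ·m = 1.73×10^-8 Ω·m
A = m/(density·L) = 0.164/(8900×557) = 3.3083e-08 m²
R = ρL/A = (1.73×10^-8)(557)/(3.3083e-08) = 291 Ω

291 Ω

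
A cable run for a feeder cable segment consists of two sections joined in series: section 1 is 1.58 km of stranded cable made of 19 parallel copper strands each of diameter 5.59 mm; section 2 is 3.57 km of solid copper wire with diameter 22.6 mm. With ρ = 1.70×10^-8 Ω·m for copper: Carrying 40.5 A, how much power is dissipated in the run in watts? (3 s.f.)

Section 1: A_strand = π(2.7950e-03)² = 2.454e-05 m²; R₁ = ρL/(N·A_s) = (1.70×10^-8)(1580)/(19×2.454e-05) = 0.0576 Ω
Section 2: A = π(d/2)² = π(1.1300e-02 m)² = 4.011e-04 m²
R₂ = (1.70×10^-8)(3570)/(4.011e-04) = 0.1513 Ω
R = R₁ + R₂ = 0.2089 Ω
P = I²R = (40.5)² × 0.2089 = 343 W

343 W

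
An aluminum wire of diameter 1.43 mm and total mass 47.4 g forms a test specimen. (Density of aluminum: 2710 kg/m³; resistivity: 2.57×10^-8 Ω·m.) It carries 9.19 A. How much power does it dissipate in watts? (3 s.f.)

14.7 W

A = π(d/2)² = π(7.1500e-04 m)² = 1.6061e-06 m²
L = m/(density·A) = 0.0474/(2710×1.6061e-06) = 10.89 m
R = ρL/A = (2.57×10^-8)(10.89)/(1.6061e-06) = 0.1743 Ω
P = I²R = (9.19)² × 0.1743 = 14.7 W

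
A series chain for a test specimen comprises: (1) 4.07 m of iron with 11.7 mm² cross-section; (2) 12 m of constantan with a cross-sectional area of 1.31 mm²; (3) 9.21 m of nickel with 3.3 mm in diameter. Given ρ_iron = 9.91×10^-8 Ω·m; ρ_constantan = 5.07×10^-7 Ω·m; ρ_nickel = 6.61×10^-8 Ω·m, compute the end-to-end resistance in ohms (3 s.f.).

Seg 1: A = 11.7 mm² = 1.170e-05 m²
R_1 = (9.91×10^-8)(4.07)/(1.170e-05) = 0.03447 Ω
Seg 2: A = 1.31 mm² = 1.310e-06 m²
R_2 = (5.07×10^-7)(12)/(1.310e-06) = 4.644 Ω
Seg 3: A = π(d/2)² = π(1.6500e-03 m)² = 8.553e-06 m²
R_3 = (6.61×10^-8)(9.21)/(8.553e-06) = 0.07118 Ω
R_total = R_1 + R_2 + R_3 = 4.75 Ω

4.75 Ω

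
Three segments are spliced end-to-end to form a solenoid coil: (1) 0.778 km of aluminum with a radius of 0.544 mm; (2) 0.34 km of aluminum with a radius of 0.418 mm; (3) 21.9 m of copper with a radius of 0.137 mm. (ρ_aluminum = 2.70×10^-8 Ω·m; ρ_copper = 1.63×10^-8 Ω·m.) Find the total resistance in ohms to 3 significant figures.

Seg 1: A = πr² = π(5.4400e-04 m)² = 9.297e-07 m²
R_1 = (2.70×10^-8)(778)/(9.297e-07) = 22.59 Ω
Seg 2: A = πr² = π(4.1800e-04 m)² = 5.489e-07 m²
R_2 = (2.70×10^-8)(340)/(5.489e-07) = 16.72 Ω
Seg 3: A = πr² = π(1.3700e-04 m)² = 5.896e-08 m²
R_3 = (1.63×10^-8)(21.9)/(5.896e-08) = 6.054 Ω
R_total = R_1 + R_2 + R_3 = 45.4 Ω

45.4 Ω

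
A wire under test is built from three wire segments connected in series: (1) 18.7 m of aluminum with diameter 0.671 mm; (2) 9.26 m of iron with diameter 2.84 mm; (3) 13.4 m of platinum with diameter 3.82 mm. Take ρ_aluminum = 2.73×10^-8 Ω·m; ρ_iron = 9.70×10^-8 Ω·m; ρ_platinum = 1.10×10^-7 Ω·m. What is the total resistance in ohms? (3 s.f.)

Seg 1: A = π(d/2)² = π(3.3550e-04 m)² = 3.536e-07 m²
R_1 = (2.73×10^-8)(18.7)/(3.536e-07) = 1.444 Ω
Seg 2: A = π(d/2)² = π(1.4200e-03 m)² = 6.335e-06 m²
R_2 = (9.70×10^-8)(9.26)/(6.335e-06) = 0.1418 Ω
Seg 3: A = π(d/2)² = π(1.9100e-03 m)² = 1.146e-05 m²
R_3 = (1.10×10^-7)(13.4)/(1.146e-05) = 0.1286 Ω
R_total = R_1 + R_2 + R_3 = 1.71 Ω

1.71 Ω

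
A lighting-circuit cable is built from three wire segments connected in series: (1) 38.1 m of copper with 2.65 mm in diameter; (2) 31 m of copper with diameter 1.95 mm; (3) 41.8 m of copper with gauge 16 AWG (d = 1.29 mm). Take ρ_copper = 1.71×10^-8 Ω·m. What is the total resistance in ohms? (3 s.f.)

Seg 1: A = π(d/2)² = π(1.3250e-03 m)² = 5.515e-06 m²
R_1 = (1.71×10^-8)(38.1)/(5.515e-06) = 0.1181 Ω
Seg 2: A = π(d/2)² = π(9.7500e-04 m)² = 2.986e-06 m²
R_2 = (1.71×10^-8)(31)/(2.986e-06) = 0.1775 Ω
Seg 3: A = π(1.29/2 mm)² = π(6.4500e-04 m)² = 1.307e-06 m²
R_3 = (1.71×10^-8)(41.8)/(1.307e-06) = 0.5469 Ω
R_total = R_1 + R_2 + R_3 = 0.843 Ω

0.843 Ω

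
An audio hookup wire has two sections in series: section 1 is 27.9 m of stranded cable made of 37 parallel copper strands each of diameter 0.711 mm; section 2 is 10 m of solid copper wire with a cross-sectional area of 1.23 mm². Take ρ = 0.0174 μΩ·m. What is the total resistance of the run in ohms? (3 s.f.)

ρ = 0.0174 μΩ·m = 1.74×10^-8 Ω·m
Section 1: A_strand = π(3.5550e-04)² = 3.970e-07 m²; R₁ = ρL/(N·A_s) = (1.74×10^-8)(27.9)/(37×3.970e-07) = 0.03305 Ω
Section 2: A = 1.23 mm² = 1.230e-06 m²
R₂ = (1.74×10^-8)(10)/(1.230e-06) = 0.1415 Ω
R = R₁ + R₂ = 0.175 Ω

0.175 Ω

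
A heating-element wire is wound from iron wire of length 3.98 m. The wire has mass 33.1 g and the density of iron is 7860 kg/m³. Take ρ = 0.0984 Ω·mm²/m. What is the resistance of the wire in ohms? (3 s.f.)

0.370 Ω

ρ = 0.0984 Ω·mm²/m = 9.84×10^-8 Ω·m
A = m/(density·L) = 0.0331/(7860×3.98) = 1.0581e-06 m²
R = ρL/A = (9.84×10^-8)(3.98)/(1.0581e-06) = 0.370 Ω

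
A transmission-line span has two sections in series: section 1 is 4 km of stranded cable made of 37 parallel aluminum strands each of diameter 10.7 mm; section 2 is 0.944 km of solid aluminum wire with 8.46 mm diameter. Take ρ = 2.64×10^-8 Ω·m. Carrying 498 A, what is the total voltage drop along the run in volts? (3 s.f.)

Section 1: A_strand = π(5.3500e-03)² = 8.992e-05 m²; R₁ = ρL/(N·A_s) = (2.64×10^-8)(4000)/(37×8.992e-05) = 0.03174 Ω
Section 2: A = π(d/2)² = π(4.2300e-03 m)² = 5.621e-05 m²
R₂ = (2.64×10^-8)(944)/(5.621e-05) = 0.4433 Ω
R = R₁ + R₂ = 0.4751 Ω
V = IR = 498 × 0.4751 = 237 V

237 V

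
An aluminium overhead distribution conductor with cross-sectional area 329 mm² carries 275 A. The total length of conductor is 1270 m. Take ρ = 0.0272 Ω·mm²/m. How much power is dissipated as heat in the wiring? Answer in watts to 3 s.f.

ρ = 0.0272 Ω·mm²/m = 2.72×10^-8 Ω·m
A = 329 mm² = 3.290e-04 m²
R = ρL/A = (2.72×10^-8)(1270)/(3.290e-04) = 0.105 Ω
P = I²R = (275)² × 0.105 = 7940 W

7940 W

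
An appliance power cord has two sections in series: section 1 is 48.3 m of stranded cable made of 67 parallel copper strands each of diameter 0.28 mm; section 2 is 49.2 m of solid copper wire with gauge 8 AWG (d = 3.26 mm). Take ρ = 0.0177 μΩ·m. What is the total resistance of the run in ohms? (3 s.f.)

ρ = 0.0177 μΩ·m = 1.77×10^-8 Ω·m
Section 1: A_strand = π(1.4000e-04)² = 6.158e-08 m²; R₁ = ρL/(N·A_s) = (1.77×10^-8)(48.3)/(67×6.158e-08) = 0.2072 Ω
Section 2: A = π(3.26/2 mm)² = π(1.6300e-03 m)² = 8.347e-06 m²
R₂ = (1.77×10^-8)(49.2)/(8.347e-06) = 0.1043 Ω
R = R₁ + R₂ = 0.312 Ω

0.312 Ω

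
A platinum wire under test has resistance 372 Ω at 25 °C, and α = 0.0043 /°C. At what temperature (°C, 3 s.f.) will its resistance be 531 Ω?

R = R₀(1 + α(T − T₀)) ⇒ T = T₀ + (R/R₀ − 1)/α
T = 25 + (531/372 − 1)/0.0043 = 25 + (0.4274)/0.0043 = 124 °C

124 °C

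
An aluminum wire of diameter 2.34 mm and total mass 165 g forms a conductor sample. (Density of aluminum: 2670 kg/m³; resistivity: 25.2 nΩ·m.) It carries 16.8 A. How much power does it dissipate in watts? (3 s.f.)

ρ = 25.2 nΩ·m = 2.52×10^-8 Ω·m
A = π(d/2)² = π(1.1700e-03 m)² = 4.3005e-06 m²
L = m/(density·A) = 0.165/(2670×4.3005e-06) = 14.37 m
R = ρL/A = (2.52×10^-8)(14.37)/(4.3005e-06) = 0.0842 Ω
P = I²R = (16.8)² × 0.0842 = 23.8 W

23.8 W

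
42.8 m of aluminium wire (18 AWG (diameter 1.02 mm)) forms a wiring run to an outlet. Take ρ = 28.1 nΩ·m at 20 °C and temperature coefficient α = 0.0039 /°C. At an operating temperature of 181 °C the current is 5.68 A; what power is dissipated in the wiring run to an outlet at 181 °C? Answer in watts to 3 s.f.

77.3 W

ρ = 28.1 nΩ·m = 2.81×10^-8 Ω·m
A = π(1.02/2 mm)² = π(5.1000e-04 m)² = 8.171e-07 m²
R₍20₎ = ρL/A = (2.81×10^-8)(42.8)/(8.171e-07) = 1.472 Ω
R₍181₎ = R₍20₎(1 + αΔT) = 1.472 × (1 + 0.0039×161) = 2.396 Ω
P = I²R = (5.68)² × 2.396 = 77.3 W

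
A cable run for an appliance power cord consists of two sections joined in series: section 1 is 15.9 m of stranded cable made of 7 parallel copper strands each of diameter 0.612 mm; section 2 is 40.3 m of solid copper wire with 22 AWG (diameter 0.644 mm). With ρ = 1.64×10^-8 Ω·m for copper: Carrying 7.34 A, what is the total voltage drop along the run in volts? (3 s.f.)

Section 1: A_strand = π(3.0600e-04)² = 2.942e-07 m²; R₁ = ρL/(N·A_s) = (1.64×10^-8)(15.9)/(7×2.942e-07) = 0.1266 Ω
Section 2: A = π(0.644/2 mm)² = π(3.2200e-04 m)² = 3.257e-07 m²
R₂ = (1.64×10^-8)(40.3)/(3.257e-07) = 2.029 Ω
R = R₁ + R₂ = 2.156 Ω
V = IR = 7.34 × 2.156 = 15.8 V

15.8 V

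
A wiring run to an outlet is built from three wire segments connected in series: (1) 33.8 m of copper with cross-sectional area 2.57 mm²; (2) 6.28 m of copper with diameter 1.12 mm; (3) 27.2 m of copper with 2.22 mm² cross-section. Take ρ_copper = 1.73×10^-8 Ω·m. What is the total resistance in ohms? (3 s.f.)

Seg 1: A = 2.57 mm² = 2.570e-06 m²
R_1 = (1.73×10^-8)(33.8)/(2.570e-06) = 0.2275 Ω
Seg 2: A = π(d/2)² = π(5.6000e-04 m)² = 9.852e-07 m²
R_2 = (1.73×10^-8)(6.28)/(9.852e-07) = 0.1103 Ω
Seg 3: A = 2.22 mm² = 2.220e-06 m²
R_3 = (1.73×10^-8)(27.2)/(2.220e-06) = 0.212 Ω
R_total = R_1 + R_2 + R_3 = 0.550 Ω

0.550 Ω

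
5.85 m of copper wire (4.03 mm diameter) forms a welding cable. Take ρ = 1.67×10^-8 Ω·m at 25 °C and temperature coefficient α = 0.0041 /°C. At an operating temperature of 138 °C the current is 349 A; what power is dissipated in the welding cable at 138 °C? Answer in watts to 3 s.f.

A = π(d/2)² = π(2.0150e-03 m)² = 1.276e-05 m²
R₍25₎ = ρL/A = (1.67×10^-8)(5.85)/(1.276e-05) = 0.007659 Ω
R₍138₎ = R₍25₎(1 + αΔT) = 0.007659 × (1 + 0.0041×113) = 0.01121 Ω
P = I²R = (349)² × 0.01121 = 1370 W

1370 W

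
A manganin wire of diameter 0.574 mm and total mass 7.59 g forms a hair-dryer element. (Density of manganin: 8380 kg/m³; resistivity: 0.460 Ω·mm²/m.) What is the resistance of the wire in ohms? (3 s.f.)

ρ = 0.460 Ω·mm²/m = 4.60×10^-7 Ω·m
A = π(d/2)² = π(2.8700e-04 m)² = 2.5877e-07 m²
L = m/(density·A) = 0.00759/(8380×2.5877e-07) = 3.5 m
R = ρL/A = (4.60×10^-7)(3.5)/(2.5877e-07) = 6.22 Ω

6.22 Ω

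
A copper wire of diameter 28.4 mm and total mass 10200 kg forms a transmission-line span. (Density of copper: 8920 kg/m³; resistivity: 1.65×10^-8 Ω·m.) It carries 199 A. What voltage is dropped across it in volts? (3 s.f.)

9.36 V

A = π(d/2)² = π(1.4200e-02 m)² = 6.3347e-04 m²
L = m/(density·A) = 10200/(8920×6.3347e-04) = 1805 m
R = ρL/A = (1.65×10^-8)(1805)/(6.3347e-04) = 0.04702 Ω
V = IR = 199 × 0.04702 = 9.36 V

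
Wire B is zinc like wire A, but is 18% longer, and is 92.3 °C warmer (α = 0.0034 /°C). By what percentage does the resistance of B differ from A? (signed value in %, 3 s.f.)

55.0%

R ∝ ρL/d² with ρ ∝ (1+αΔT), so R_B/R_A = (1 + 18/100) × (1 + 0.0034×92.3)
= 1.18 × 1.314 = 1.55
(R_B − R_A)/R_A = 1.55 − 1 = 55.0%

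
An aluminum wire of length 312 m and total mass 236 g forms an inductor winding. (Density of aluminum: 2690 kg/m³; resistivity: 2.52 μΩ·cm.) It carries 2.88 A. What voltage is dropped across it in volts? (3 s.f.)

80.5 V

ρ = 2.52 μΩ·cm = 2.52×10^-8 Ω·m
A = m/(density·L) = 0.236/(2690×312) = 2.8119e-07 m²
R = ρL/A = (2.52×10^-8)(312)/(2.8119e-07) = 27.96 Ω
V = IR = 2.88 × 27.96 = 80.5 V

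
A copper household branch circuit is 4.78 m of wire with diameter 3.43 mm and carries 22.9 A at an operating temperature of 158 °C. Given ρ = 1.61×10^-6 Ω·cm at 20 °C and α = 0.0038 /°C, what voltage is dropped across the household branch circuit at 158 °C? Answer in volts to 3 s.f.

ρ = 1.61×10^-6 Ω·cm = 1.61×10^-8 Ω·m
A = π(d/2)² = π(1.7150e-03 m)² = 9.240e-06 m²
R₍20₎ = ρL/A = (1.61×10^-8)(4.78)/(9.240e-06) = 0.008329 Ω
R₍158₎ = R₍20₎(1 + αΔT) = 0.008329 × (1 + 0.0038×138) = 0.0127 Ω
V = IR = 22.9 × 0.0127 = 0.291 V

0.291 V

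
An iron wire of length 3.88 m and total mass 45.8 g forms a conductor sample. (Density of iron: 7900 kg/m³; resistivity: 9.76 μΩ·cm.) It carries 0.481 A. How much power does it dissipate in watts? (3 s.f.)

ρ = 9.76 μΩ·cm = 9.76×10^-8 Ω·m
A = m/(density·L) = 0.0458/(7900×3.88) = 1.4942e-06 m²
R = ρL/A = (9.76×10^-8)(3.88)/(1.4942e-06) = 0.2534 Ω
P = I²R = (0.481)² × 0.2534 = 0.0586 W

0.0586 W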